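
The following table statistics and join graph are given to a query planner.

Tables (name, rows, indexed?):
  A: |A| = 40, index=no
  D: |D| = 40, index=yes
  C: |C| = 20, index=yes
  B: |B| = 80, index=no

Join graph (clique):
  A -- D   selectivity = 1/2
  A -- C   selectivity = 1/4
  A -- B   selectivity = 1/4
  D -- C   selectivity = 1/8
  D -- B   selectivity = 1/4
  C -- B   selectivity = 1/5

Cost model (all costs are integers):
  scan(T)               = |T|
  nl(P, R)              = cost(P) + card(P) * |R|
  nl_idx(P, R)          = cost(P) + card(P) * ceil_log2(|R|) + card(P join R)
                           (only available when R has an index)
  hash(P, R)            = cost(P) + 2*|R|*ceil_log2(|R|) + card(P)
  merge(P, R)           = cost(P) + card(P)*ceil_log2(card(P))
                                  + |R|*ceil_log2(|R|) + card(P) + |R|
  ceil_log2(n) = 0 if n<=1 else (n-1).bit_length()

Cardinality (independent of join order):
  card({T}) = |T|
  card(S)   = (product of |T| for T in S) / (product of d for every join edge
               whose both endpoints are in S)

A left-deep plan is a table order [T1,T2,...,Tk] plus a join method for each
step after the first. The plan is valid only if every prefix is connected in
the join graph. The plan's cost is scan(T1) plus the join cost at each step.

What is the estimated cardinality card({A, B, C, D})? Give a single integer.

500

Tables in S: A(40), B(80), C(20), D(40)
Edges inside S: A-D(d=2), A-C(d=4), A-B(d=4), D-C(d=8), D-B(d=4), C-B(d=5)
numerator = 40 * 80 * 20 * 40 = 2560000
denominator = 2 * 4 * 4 * 8 * 4 * 5 = 5120
card(S) = 2560000 / 5120 = 500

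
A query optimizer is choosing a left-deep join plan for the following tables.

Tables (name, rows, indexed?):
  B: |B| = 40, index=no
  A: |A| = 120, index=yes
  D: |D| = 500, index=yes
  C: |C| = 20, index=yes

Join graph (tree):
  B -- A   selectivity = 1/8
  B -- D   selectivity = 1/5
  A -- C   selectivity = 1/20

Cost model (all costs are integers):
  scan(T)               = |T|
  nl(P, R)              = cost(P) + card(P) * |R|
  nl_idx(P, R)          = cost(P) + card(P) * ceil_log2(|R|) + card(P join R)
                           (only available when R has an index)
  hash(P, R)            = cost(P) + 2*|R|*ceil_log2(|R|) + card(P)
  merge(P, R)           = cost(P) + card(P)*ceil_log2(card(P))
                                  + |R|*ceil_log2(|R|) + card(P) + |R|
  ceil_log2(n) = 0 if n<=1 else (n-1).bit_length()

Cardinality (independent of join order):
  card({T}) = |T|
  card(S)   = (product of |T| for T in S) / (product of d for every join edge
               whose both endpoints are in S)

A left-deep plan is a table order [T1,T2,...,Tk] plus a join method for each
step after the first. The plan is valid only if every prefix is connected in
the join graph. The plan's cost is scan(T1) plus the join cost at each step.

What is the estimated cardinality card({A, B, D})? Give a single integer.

Tables in S: A(120), B(40), D(500)
Edges inside S: B-A(d=8), B-D(d=5)
numerator = 120 * 40 * 500 = 2400000
denominator = 8 * 5 = 40
card(S) = 2400000 / 40 = 60000

60000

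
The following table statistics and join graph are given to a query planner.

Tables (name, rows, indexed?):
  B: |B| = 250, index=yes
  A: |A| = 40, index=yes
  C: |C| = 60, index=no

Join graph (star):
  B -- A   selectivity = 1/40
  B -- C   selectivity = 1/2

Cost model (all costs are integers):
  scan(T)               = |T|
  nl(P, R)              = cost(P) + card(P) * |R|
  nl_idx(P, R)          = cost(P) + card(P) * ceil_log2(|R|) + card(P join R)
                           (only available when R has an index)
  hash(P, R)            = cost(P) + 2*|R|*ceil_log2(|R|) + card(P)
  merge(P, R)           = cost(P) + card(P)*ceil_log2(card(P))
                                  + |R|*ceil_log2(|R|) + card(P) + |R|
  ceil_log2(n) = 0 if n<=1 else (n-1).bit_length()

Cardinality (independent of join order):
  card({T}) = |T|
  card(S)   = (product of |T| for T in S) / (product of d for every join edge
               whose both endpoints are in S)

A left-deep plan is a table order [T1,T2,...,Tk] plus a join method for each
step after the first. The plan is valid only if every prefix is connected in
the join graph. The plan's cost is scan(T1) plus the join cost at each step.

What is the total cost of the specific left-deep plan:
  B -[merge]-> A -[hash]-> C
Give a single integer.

step 1: scan B: cost=250, card=250
step 2: join A via merge
    card(P join A) = 250*40/(40) = 250
    cost = 250 + 250*8 + 40*6 + 250 + 40 = 2780
step 3: join C via hash
    card(P join C) = 250*60/(2) = 7500
    cost = 2780 + 2*60*6 + 250 = 3750

3750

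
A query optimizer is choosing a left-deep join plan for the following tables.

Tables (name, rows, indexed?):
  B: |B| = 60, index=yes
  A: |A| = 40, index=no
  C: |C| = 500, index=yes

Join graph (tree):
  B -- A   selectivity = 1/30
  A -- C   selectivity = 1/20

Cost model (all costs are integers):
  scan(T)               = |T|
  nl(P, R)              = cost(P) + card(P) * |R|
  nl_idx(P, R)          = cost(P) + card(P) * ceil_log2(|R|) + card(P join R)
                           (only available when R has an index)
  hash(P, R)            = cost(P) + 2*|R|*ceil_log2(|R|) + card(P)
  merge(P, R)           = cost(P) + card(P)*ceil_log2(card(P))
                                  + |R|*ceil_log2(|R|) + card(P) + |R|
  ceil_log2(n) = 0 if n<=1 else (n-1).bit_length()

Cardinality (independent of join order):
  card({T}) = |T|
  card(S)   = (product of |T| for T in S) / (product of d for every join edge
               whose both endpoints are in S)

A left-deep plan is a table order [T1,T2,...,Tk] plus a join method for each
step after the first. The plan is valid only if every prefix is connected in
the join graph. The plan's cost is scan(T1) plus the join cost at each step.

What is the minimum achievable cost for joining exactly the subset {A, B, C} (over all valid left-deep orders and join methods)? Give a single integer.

Selinger DP over subsets of {A,B,C}:
  {B}: scan cost=60, card=60
  {A}: scan cost=40, card=40
  {C}: scan cost=500, card=500
  {AB}: card=80; try (B,nl_idx)→360, (A,hash)→600, (B,merge)→740, (A,merge)→760, (B,hash)→800, (B,nl)→2440 …(+1); best=360 via (B,nl_idx)
  {AC}: card=1000; try (C,nl_idx)→1400, (A,hash)→1480, (C,merge)→5320, (A,merge)→5780, (C,hash)→9080, (C,nl)→20040 …(+1); best=1400 via (C,nl_idx)
  {ABC}: card=2000; try (C,nl_idx)→3080, (B,hash)→3120, (C,merge)→6000, (B,nl_idx)→9400, (C,hash)→9440, (B,merge)→12820 …(+2); best=3080 via (C,nl_idx)

3080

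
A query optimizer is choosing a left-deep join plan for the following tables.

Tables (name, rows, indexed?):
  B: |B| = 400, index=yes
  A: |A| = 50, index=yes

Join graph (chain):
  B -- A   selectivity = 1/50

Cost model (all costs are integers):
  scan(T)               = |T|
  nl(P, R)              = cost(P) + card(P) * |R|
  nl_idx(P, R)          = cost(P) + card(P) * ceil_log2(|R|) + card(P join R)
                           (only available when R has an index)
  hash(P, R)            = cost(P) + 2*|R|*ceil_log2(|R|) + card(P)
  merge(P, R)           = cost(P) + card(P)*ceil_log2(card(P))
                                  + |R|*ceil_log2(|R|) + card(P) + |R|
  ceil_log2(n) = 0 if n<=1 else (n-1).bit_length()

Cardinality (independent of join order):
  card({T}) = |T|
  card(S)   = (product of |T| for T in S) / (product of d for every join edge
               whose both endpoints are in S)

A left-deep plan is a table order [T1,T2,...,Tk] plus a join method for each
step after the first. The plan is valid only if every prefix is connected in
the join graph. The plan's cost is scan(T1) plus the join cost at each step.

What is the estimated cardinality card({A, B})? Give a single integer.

400

Tables in S: A(50), B(400)
Edges inside S: B-A(d=50)
numerator = 50 * 400 = 20000
denominator = 50 = 50
card(S) = 20000 / 50 = 400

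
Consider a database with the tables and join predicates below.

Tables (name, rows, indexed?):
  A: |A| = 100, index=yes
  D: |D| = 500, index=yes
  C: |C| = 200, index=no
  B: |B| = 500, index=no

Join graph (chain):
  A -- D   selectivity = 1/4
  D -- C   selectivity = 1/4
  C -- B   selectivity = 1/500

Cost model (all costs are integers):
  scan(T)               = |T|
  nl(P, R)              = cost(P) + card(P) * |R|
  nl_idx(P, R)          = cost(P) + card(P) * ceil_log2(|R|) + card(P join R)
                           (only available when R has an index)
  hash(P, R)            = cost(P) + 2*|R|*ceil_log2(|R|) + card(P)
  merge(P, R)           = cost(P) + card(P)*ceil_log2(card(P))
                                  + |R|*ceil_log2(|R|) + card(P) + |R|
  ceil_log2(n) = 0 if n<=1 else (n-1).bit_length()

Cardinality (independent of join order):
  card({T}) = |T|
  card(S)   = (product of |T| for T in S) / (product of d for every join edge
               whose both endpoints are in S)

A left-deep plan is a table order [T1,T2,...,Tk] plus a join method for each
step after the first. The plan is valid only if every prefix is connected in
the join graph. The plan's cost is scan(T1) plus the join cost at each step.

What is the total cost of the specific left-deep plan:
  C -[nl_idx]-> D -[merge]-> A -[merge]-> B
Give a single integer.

13557800

step 1: scan C: cost=200, card=200
step 2: join D via nl_idx
    card(P join D) = 200*500/(4) = 25000
    cost = 200 + 200*9 + 25000 = 27000
step 3: join A via merge
    card(P join A) = 25000*100/(4) = 625000
    cost = 27000 + 25000*15 + 100*7 + 25000 + 100 = 427800
step 4: join B via merge
    card(P join B) = 625000*500/(500) = 625000
    cost = 427800 + 625000*20 + 500*9 + 625000 + 500 = 13557800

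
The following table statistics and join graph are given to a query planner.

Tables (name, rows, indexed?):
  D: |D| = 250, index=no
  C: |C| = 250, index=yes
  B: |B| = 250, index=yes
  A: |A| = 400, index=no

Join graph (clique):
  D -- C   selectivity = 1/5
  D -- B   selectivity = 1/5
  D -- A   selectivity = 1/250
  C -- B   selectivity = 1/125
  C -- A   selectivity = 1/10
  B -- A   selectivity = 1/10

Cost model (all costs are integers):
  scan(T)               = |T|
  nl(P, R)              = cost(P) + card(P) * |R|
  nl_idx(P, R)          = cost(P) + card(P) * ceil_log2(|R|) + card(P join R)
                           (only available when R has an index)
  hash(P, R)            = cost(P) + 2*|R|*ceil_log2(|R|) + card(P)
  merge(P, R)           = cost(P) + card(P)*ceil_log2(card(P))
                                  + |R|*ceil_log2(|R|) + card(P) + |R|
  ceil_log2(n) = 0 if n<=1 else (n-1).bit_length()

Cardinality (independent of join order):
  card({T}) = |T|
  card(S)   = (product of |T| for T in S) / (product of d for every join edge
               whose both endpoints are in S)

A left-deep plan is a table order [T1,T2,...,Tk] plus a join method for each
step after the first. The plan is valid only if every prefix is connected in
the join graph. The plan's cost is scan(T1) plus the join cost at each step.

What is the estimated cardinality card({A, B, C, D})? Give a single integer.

Tables in S: A(400), B(250), C(250), D(250)
Edges inside S: D-C(d=5), D-B(d=5), D-A(d=250), C-B(d=125), C-A(d=10), B-A(d=10)
numerator = 400 * 250 * 250 * 250 = 6250000000
denominator = 5 * 5 * 250 * 125 * 10 * 10 = 78125000
card(S) = 6250000000 / 78125000 = 80

80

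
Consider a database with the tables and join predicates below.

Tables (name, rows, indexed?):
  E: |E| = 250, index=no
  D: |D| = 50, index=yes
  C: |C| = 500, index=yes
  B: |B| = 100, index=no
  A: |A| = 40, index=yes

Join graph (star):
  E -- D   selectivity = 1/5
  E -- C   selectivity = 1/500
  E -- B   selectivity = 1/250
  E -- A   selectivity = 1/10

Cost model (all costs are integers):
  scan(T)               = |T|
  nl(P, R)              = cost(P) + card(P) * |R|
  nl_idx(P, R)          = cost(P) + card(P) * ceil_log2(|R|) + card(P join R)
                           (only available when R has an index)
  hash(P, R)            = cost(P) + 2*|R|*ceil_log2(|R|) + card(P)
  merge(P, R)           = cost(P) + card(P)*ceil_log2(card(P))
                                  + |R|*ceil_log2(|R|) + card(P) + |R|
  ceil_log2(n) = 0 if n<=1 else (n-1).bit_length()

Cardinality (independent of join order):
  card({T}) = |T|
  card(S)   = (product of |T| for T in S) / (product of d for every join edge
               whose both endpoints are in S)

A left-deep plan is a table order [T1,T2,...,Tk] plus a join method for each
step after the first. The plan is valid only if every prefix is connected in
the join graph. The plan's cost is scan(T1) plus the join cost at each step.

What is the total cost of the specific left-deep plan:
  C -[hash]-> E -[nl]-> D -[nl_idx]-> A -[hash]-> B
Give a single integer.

53900

step 1: scan C: cost=500, card=500
step 2: join E via hash
    card(P join E) = 500*250/(500) = 250
    cost = 500 + 2*250*8 + 500 = 5000
step 3: join D via nl
    card(P join D) = 250*50/(5) = 2500
    cost = 5000 + 250*50 = 17500
step 4: join A via nl_idx
    card(P join A) = 2500*40/(10) = 10000
    cost = 17500 + 2500*6 + 10000 = 42500
step 5: join B via hash
    card(P join B) = 10000*100/(250) = 4000
    cost = 42500 + 2*100*7 + 10000 = 53900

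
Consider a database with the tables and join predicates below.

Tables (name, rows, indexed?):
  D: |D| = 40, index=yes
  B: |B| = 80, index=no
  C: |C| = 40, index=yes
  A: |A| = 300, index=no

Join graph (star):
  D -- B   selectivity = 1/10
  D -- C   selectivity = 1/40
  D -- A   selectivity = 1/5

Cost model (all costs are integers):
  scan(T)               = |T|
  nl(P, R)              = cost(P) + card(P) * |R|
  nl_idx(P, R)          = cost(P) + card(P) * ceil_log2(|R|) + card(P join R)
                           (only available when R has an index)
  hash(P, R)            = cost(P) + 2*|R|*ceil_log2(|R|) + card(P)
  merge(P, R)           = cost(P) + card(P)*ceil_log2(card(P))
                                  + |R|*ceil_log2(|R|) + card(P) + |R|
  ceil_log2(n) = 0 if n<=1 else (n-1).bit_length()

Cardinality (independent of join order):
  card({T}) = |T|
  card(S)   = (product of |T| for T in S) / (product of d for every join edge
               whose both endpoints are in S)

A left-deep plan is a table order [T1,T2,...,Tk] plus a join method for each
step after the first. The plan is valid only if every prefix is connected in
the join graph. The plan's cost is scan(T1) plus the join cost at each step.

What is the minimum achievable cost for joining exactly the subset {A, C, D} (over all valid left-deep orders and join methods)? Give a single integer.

3600

Selinger DP over subsets of {A,C,D}:
  {D}: scan cost=40, card=40
  {C}: scan cost=40, card=40
  {A}: scan cost=300, card=300
  {CD}: card=40; try (D,nl_idx)→320, (C,nl_idx)→320, (D,hash)→560, (C,hash)→560, (D,merge)→600, (C,merge)→600 …(+2); best=320 via (D,nl_idx)
  {AD}: card=2400; try (D,hash)→1080, (A,merge)→3320, (D,merge)→3580, (D,nl_idx)→4500, (A,hash)→5480, (A,nl)→12040 …(+1); best=1080 via (D,hash)
  {ACD}: card=2400; try (A,merge)→3600, (C,hash)→3960, (A,hash)→5760, (A,nl)→12320, (C,nl_idx)→17880, (C,merge)→32560 …(+1); best=3600 via (A,merge)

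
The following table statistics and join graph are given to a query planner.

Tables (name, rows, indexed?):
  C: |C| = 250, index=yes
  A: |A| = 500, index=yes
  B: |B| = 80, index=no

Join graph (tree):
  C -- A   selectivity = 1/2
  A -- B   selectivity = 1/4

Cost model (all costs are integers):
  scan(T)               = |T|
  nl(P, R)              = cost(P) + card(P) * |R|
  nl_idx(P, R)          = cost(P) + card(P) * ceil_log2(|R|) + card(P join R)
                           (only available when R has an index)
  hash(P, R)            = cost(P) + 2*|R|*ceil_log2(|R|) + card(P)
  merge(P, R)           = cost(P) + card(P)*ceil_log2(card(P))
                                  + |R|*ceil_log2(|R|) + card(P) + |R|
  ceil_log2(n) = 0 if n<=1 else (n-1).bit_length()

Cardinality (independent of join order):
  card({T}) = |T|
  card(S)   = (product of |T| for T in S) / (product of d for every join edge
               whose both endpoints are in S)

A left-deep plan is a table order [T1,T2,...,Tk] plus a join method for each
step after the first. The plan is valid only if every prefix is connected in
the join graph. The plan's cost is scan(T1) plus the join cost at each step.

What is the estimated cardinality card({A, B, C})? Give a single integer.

Tables in S: A(500), B(80), C(250)
Edges inside S: C-A(d=2), A-B(d=4)
numerator = 500 * 80 * 250 = 10000000
denominator = 2 * 4 = 8
card(S) = 10000000 / 8 = 1250000

1250000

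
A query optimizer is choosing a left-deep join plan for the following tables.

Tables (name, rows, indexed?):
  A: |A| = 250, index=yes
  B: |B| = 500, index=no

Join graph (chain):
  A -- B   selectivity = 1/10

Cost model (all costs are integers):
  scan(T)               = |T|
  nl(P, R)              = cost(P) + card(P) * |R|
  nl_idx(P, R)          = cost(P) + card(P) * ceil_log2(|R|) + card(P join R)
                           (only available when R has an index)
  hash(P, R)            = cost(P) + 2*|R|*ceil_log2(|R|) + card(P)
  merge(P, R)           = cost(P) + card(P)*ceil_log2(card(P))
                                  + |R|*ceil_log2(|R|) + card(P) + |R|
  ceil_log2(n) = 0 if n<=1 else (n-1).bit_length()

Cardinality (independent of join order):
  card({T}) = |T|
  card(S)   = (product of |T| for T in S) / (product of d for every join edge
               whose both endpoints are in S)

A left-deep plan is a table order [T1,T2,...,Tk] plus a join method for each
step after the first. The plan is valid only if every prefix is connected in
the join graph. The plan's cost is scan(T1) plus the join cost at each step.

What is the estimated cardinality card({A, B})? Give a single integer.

12500

Tables in S: A(250), B(500)
Edges inside S: A-B(d=10)
numerator = 250 * 500 = 125000
denominator = 10 = 10
card(S) = 125000 / 10 = 12500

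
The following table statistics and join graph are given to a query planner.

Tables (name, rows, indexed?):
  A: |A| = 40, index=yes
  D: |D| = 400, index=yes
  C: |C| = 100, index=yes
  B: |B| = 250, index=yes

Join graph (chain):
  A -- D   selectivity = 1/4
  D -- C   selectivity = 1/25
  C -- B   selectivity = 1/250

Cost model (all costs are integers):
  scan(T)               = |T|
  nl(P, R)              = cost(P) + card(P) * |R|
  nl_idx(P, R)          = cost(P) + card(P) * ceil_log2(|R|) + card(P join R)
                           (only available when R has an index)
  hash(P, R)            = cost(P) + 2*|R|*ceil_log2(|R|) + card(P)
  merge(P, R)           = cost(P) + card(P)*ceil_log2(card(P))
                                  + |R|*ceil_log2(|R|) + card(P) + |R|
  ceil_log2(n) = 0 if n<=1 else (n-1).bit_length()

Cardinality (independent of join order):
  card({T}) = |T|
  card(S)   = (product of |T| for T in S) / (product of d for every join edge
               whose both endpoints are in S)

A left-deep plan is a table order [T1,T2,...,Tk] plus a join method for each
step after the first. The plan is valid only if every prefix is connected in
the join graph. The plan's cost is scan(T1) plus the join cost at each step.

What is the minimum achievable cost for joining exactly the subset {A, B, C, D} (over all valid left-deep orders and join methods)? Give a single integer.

Selinger DP over subsets of {A,B,C,D}:
  {A}: scan cost=40, card=40
  {D}: scan cost=400, card=400
  {C}: scan cost=100, card=100
  {B}: scan cost=250, card=250
  {AD}: card=4000; try (A,hash)→1280, (D,merge)→4320, (D,nl_idx)→4400, (A,merge)→4680, (A,nl_idx)→6800, (D,hash)→7280 …(+2); best=1280 via (A,hash)
  {CD}: card=1600; try (C,hash)→2200, (D,nl_idx)→2600, (C,nl_idx)→4800, (D,merge)→4900, (C,merge)→5200, (D,hash)→7400 …(+2); best=2200 via (C,hash)
  {BC}: card=100; try (B,nl_idx)→1000, (C,hash)→1900, (C,nl_idx)→2100, (B,merge)→3150, (C,merge)→3300, (B,hash)→4200 …(+2); best=1000 via (B,nl_idx)
  {ACD}: card=16000; try (A,hash)→4280, (C,hash)→6680, (A,merge)→21680, (A,nl_idx)→27800, (C,nl_idx)→45280, (C,merge)→54080 …(+2); best=4280 via (A,hash)
  {BCD}: card=1600; try (D,nl_idx)→3500, (D,merge)→5800, (B,hash)→7800, (D,hash)→8300, (B,nl_idx)→16600, (B,merge)→23650 …(+2); best=3500 via (D,nl_idx)
  {ABCD}: card=16000; try (A,hash)→5580, (A,merge)→22980, (B,hash)→24280, (A,nl_idx)→29100, (A,nl)→67500, (B,nl_idx)→148280 …(+2); best=5580 via (A,hash)

5580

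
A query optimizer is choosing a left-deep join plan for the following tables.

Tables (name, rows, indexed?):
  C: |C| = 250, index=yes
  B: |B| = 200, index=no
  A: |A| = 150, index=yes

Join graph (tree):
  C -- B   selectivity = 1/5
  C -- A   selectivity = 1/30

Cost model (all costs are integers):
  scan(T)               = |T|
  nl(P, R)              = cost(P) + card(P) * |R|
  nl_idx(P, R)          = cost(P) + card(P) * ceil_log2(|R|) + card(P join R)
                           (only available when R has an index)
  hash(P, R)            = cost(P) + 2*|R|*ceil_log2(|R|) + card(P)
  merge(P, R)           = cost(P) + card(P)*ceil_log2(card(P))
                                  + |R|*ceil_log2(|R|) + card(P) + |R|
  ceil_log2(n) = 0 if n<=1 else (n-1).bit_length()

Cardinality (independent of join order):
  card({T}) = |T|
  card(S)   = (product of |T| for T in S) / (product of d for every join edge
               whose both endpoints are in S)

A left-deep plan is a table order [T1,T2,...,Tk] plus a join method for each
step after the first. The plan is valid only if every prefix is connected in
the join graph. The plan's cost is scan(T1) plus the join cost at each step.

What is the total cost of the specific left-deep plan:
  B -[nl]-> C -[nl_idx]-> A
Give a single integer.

step 1: scan B: cost=200, card=200
step 2: join C via nl
    card(P join C) = 200*250/(5) = 10000
    cost = 200 + 200*250 = 50200
step 3: join A via nl_idx
    card(P join A) = 10000*150/(30) = 50000
    cost = 50200 + 10000*8 + 50000 = 180200

180200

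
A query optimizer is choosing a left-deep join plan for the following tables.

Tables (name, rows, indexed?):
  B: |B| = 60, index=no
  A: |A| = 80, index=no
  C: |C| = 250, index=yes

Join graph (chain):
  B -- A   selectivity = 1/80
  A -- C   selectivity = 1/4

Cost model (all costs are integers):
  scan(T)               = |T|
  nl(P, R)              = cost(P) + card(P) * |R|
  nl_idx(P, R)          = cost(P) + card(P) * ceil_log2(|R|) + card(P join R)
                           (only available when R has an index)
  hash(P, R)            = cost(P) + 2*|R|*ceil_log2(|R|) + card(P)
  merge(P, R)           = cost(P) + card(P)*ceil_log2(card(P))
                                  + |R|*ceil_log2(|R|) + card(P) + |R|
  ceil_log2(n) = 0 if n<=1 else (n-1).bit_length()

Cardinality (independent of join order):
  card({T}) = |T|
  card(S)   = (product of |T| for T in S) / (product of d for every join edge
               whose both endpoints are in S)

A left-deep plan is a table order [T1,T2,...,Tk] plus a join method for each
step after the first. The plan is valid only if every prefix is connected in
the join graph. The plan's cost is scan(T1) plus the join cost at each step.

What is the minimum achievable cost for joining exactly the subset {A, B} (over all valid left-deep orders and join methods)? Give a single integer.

Selinger DP over subsets of {A,B}:
  {B}: scan cost=60, card=60
  {A}: scan cost=80, card=80
  {AB}: card=60; try (B,hash)→880, (A,merge)→1120, (B,merge)→1140, (A,hash)→1240, (A,nl)→4860, (B,nl)→4880; best=880 via (B,hash)

880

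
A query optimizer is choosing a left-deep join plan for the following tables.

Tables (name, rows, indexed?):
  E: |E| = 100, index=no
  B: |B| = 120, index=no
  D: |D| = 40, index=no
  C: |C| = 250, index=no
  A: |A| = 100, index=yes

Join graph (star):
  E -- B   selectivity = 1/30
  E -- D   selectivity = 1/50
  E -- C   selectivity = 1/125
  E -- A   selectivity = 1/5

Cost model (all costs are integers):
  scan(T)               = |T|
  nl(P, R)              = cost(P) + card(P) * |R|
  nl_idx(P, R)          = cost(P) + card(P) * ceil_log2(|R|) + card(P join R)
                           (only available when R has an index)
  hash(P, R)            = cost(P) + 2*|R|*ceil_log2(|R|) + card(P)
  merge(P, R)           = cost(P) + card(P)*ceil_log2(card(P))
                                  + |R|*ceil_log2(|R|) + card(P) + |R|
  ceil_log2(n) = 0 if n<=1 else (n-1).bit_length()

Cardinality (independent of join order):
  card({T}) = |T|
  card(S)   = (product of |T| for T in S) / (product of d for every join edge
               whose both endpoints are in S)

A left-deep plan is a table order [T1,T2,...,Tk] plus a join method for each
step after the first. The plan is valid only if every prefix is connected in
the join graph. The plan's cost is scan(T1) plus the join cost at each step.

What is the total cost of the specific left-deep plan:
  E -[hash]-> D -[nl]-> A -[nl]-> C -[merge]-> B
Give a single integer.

step 1: scan E: cost=100, card=100
step 2: join D via hash
    card(P join D) = 100*40/(50) = 80
    cost = 100 + 2*40*6 + 100 = 680
step 3: join A via nl
    card(P join A) = 80*100/(5) = 1600
    cost = 680 + 80*100 = 8680
step 4: join C via nl
    card(P join C) = 1600*250/(125) = 3200
    cost = 8680 + 1600*250 = 408680
step 5: join B via merge
    card(P join B) = 3200*120/(30) = 12800
    cost = 408680 + 3200*12 + 120*7 + 3200 + 120 = 451240

451240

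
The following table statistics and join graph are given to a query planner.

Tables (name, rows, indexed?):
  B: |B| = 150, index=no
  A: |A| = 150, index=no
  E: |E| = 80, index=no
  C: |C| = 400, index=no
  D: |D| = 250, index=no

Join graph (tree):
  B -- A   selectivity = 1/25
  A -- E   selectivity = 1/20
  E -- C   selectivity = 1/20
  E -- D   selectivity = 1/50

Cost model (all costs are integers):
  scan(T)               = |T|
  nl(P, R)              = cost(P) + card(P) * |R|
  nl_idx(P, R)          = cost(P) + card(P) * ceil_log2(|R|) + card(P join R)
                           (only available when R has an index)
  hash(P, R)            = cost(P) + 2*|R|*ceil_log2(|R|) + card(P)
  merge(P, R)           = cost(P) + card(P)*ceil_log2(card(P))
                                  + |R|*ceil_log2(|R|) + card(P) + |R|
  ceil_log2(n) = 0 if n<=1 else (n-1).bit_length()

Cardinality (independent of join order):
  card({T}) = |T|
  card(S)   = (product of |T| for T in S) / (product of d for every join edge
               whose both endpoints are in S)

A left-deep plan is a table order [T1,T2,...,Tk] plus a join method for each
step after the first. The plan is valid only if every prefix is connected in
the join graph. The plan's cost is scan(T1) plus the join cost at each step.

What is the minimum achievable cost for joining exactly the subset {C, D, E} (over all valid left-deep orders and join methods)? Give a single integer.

Selinger DP over subsets of {C,D,E}:
  {E}: scan cost=80, card=80
  {C}: scan cost=400, card=400
  {D}: scan cost=250, card=250
  {CE}: card=1600; try (E,hash)→1920, (C,merge)→4720, (E,merge)→5040, (C,hash)→7360, (C,nl)→32080, (E,nl)→32400; best=1920 via (E,hash)
  {DE}: card=400; try (E,hash)→1620, (D,merge)→2970, (E,merge)→3140, (D,hash)→4160, (D,nl)→20080, (E,nl)→20250; best=1620 via (E,hash)
  {CDE}: card=8000; try (D,hash)→7520, (C,hash)→9220, (C,merge)→9620, (D,merge)→23370, (C,nl)→161620, (D,nl)→401920; best=7520 via (D,hash)

7520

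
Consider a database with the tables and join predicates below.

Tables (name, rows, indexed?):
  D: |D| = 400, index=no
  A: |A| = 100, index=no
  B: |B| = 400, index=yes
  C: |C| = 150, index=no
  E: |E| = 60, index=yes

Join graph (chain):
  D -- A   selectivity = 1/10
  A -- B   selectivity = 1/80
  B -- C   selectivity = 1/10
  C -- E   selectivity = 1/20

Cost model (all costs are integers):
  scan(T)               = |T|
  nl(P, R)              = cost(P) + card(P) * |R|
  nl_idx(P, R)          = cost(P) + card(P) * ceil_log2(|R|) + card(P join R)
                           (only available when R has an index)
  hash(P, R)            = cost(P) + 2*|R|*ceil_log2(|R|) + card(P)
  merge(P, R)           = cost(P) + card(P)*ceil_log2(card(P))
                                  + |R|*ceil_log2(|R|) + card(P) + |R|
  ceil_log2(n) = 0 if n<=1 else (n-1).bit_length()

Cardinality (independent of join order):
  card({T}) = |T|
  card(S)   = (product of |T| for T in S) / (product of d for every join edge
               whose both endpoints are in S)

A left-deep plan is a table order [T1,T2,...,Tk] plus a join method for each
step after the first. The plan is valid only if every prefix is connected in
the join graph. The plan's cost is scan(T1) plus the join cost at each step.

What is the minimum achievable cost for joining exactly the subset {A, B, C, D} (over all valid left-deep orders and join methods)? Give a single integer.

19100

Selinger DP over subsets of {A,B,C,D}:
  {D}: scan cost=400, card=400
  {A}: scan cost=100, card=100
  {B}: scan cost=400, card=400
  {C}: scan cost=150, card=150
  {AD}: card=4000; try (A,hash)→2200, (D,merge)→4900, (A,merge)→5200, (D,hash)→7400, (D,nl)→40100, (A,nl)→40400; best=2200 via (A,hash)
  {AB}: card=500; try (B,nl_idx)→1500, (A,hash)→2200, (B,merge)→4900, (A,merge)→5200, (B,hash)→7400, (B,nl)→40100 …(+1); best=1500 via (B,nl_idx)
  {BC}: card=6000; try (C,hash)→3200, (B,merge)→5500, (C,merge)→5750, (B,hash)→7500, (B,nl_idx)→7500, (B,nl)→60150 …(+1); best=3200 via (C,hash)
  {ABD}: card=20000; try (D,hash)→9200, (D,merge)→10500, (B,hash)→13400, (B,merge)→58200, (B,nl_idx)→58200, (D,nl)→201500 …(+1); best=9200 via (D,hash)
  {ABC}: card=7500; try (C,hash)→4400, (C,merge)→7850, (A,hash)→10600, (C,nl)→76500, (A,merge)→88000, (A,nl)→603200; best=4400 via (C,hash)
  {ABCD}: card=300000; try (D,hash)→19100, (C,hash)→31600, (D,merge)→113400, (C,merge)→330550, (D,nl)→3004400, (C,nl)→3009200; best=19100 via (D,hash)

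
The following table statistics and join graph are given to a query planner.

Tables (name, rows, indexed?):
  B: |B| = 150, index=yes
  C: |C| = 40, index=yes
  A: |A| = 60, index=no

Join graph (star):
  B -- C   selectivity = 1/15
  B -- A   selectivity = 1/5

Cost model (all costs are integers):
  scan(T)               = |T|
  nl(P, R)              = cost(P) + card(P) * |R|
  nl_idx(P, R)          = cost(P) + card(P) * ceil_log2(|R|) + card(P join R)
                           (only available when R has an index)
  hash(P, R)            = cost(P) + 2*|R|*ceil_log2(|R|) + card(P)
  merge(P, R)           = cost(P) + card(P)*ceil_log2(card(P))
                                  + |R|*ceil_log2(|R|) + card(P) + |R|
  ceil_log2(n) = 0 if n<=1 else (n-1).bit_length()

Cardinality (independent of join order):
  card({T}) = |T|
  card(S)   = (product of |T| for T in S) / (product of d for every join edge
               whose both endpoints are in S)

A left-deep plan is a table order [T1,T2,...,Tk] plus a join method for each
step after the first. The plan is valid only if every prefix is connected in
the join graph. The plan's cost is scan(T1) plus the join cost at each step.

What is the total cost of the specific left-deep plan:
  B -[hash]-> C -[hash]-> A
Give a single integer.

step 1: scan B: cost=150, card=150
step 2: join C via hash
    card(P join C) = 150*40/(15) = 400
    cost = 150 + 2*40*6 + 150 = 780
step 3: join A via hash
    card(P join A) = 400*60/(5) = 4800
    cost = 780 + 2*60*6 + 400 = 1900

1900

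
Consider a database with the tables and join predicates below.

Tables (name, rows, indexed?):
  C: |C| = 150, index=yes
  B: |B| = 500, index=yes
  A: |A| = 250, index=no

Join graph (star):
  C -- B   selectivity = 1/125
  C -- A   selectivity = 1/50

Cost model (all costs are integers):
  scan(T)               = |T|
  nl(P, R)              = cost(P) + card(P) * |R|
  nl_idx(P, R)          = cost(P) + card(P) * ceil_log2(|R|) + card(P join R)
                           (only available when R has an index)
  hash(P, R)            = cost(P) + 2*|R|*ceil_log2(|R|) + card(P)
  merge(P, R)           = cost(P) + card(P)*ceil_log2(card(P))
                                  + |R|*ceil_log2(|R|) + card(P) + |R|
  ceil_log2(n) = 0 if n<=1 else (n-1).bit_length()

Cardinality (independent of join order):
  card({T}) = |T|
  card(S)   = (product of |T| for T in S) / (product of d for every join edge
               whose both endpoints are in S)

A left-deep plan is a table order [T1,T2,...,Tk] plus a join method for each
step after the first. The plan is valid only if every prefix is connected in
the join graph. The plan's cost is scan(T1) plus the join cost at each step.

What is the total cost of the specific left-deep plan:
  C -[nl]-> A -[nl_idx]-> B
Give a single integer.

step 1: scan C: cost=150, card=150
step 2: join A via nl
    card(P join A) = 150*250/(50) = 750
    cost = 150 + 150*250 = 37650
step 3: join B via nl_idx
    card(P join B) = 750*500/(125) = 3000
    cost = 37650 + 750*9 + 3000 = 47400

47400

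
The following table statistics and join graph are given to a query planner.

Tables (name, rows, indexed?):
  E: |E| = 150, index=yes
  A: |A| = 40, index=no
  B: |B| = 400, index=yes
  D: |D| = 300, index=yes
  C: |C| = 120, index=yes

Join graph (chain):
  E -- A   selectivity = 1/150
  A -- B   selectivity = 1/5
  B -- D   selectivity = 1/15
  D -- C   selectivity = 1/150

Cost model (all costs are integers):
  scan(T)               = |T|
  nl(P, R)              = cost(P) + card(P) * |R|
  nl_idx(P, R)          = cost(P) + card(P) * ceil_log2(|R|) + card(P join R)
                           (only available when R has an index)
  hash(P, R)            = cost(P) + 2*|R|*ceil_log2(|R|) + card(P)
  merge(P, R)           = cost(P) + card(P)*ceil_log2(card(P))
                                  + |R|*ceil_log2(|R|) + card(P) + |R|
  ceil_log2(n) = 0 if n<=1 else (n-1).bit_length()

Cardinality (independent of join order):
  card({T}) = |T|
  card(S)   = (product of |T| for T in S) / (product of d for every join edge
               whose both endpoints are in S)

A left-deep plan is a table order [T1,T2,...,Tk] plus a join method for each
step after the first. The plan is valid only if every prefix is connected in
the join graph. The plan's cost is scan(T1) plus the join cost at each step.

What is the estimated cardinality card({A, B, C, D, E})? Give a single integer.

51200

Tables in S: A(40), B(400), C(120), D(300), E(150)
Edges inside S: E-A(d=150), A-B(d=5), B-D(d=15), D-C(d=150)
numerator = 40 * 400 * 120 * 300 * 150 = 86400000000
denominator = 150 * 5 * 15 * 150 = 1687500
card(S) = 86400000000 / 1687500 = 51200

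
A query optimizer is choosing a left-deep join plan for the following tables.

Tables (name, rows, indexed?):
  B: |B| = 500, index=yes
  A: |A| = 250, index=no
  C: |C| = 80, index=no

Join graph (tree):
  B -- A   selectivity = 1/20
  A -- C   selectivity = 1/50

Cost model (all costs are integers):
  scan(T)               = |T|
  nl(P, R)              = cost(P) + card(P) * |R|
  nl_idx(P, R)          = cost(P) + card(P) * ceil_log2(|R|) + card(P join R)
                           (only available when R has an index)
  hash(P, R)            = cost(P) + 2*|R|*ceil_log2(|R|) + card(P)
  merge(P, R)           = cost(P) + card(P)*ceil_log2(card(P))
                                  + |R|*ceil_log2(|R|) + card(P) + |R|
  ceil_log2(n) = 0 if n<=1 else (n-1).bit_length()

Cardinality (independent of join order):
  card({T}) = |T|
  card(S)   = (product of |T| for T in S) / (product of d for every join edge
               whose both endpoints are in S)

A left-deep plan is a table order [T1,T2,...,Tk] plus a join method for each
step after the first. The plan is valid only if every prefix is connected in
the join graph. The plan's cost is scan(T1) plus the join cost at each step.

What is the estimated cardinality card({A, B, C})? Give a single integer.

10000

Tables in S: A(250), B(500), C(80)
Edges inside S: B-A(d=20), A-C(d=50)
numerator = 250 * 500 * 80 = 10000000
denominator = 20 * 50 = 1000
card(S) = 10000000 / 1000 = 10000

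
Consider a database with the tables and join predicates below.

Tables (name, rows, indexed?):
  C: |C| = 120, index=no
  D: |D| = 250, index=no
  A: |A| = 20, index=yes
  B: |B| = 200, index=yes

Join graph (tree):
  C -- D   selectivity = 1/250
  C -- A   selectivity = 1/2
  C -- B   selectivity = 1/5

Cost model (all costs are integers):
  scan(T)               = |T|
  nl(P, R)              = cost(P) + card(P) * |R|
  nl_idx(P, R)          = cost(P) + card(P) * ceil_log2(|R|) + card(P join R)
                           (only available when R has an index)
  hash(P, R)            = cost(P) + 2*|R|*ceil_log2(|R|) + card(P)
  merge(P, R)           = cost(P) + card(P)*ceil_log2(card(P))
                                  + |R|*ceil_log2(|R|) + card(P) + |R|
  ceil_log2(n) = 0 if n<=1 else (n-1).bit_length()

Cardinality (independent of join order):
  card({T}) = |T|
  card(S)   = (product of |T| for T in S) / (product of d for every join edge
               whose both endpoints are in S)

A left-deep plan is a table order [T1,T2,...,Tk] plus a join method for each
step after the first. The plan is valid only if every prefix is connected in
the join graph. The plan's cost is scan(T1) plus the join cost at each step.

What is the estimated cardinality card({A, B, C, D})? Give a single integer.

Tables in S: A(20), B(200), C(120), D(250)
Edges inside S: C-D(d=250), C-A(d=2), C-B(d=5)
numerator = 20 * 200 * 120 * 250 = 120000000
denominator = 250 * 2 * 5 = 2500
card(S) = 120000000 / 2500 = 48000

48000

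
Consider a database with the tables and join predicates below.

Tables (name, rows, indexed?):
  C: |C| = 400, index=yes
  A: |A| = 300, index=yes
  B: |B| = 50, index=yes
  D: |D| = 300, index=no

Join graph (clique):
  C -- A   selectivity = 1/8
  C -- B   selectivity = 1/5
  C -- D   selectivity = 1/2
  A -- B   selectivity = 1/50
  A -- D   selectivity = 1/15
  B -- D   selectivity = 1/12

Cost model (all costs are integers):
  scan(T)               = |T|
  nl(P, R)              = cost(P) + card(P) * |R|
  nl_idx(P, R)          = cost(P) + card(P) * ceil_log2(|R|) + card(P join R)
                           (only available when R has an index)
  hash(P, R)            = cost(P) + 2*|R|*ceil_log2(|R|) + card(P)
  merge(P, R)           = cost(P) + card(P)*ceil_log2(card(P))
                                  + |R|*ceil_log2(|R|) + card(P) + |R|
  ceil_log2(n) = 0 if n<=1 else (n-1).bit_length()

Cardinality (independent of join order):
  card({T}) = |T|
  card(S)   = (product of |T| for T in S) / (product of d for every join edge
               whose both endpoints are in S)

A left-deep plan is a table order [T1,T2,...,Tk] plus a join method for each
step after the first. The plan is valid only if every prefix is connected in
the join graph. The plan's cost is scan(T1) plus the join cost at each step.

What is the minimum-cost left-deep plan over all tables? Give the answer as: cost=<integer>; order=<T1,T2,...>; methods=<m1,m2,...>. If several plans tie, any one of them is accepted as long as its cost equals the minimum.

cost=13500; order=B,A,D,C; methods=nl_idx,hash,nl_idx

Selinger DP (subsets sized 1..n):
  {C}: scan cost=400, card=400
  {A}: scan cost=300, card=300
  {B}: scan cost=50, card=50
  {D}: scan cost=300, card=300
  {AC}: card=15000; try (A,hash)→6200, (C,merge)→7300, (A,merge)→7400, (C,hash)→7800, (C,nl_idx)→18000, (A,nl_idx)→19000 …(+2); best=6200 via (A,hash)
  {BC}: card=4000; try (B,hash)→1400, (C,merge)→4400, (C,nl_idx)→4500, (B,merge)→4750, (B,nl_idx)→6800, (C,hash)→7300 …(+2); best=1400 via (B,hash)
  {CD}: card=60000; try (D,hash)→6200, (C,merge)→7300, (D,merge)→7400, (C,hash)→7800, (C,nl_idx)→63000, (C,nl)→120300 …(+1); best=6200 via (D,hash)
  {AB}: card=300; try (A,nl_idx)→800, (B,hash)→1200, (B,nl_idx)→2400, (A,merge)→3400, (B,merge)→3650, (A,hash)→5500 …(+2); best=800 via (A,nl_idx)
  {AD}: card=6000; try (D,hash)→6000, (A,hash)→6000, (D,merge)→6300, (A,merge)→6300, (A,nl_idx)→9000, (D,nl)→90300 …(+1); best=6000 via (D,hash)
  {BD}: card=1250; try (B,hash)→1200, (B,nl_idx)→3350, (D,merge)→3400, (B,merge)→3650, (D,hash)→5500, (D,nl)→15050 …(+1); best=1200 via (B,hash)
  {ABC}: card=3000; try (C,nl_idx)→6500, (C,merge)→7800, (C,hash)→8300, (A,hash)→10800, (B,hash)→21800, (A,nl_idx)→40400 …(+6); best=6500 via (C,nl_idx)
  {ACD}: card=150000; try (C,hash)→19200, (D,hash)→26600, (A,hash)→71600, (C,merge)→94000, (C,nl_idx)→210000, (D,merge)→234200 …(+5); best=19200 via (C,hash)
  {BCD}: card=50000; try (C,hash)→9650, (D,hash)→10800, (C,merge)→20200, (D,merge)→56400, (C,nl_idx)→62450, (B,hash)→66800 …(+5); best=9650 via (C,hash)
  {ABD}: card=500; try (D,hash)→6500, (D,merge)→6800, (A,hash)→7850, (B,hash)→12600, (A,nl_idx)→12950, (A,merge)→19200 …(+5); best=6500 via (D,hash)
  {ABCD}: card=2500; try (C,nl_idx)→13500, (C,hash)→14200, (D,hash)→14900, (C,merge)→15500, (D,merge)→48500, (A,hash)→65050 …(+9); best=13500 via (C,nl_idx)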